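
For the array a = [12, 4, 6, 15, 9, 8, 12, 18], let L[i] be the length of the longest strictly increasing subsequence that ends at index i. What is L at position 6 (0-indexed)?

4

dp[i] = 1 + max{dp[j] : j<i, a[j]<a[i]} (or 1 if no such j):
i:      0  1  2  3  4  5  6  7
a[i]:  12  4  6 15  9  8 12 18
dp:     1  1  2  3  3  3  4  5
At index 6 the value is 4.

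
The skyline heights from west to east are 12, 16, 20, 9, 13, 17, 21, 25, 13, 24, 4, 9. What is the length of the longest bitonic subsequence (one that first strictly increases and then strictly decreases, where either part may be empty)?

7

inc[i] = longest strictly increasing subsequence ending at i; dec[i] = longest strictly decreasing subsequence starting at i:
i:      1  2  3  4  5  6  7  8  9 10 11 12
a[i]:  12 16 20  9 13 17 21 25 13 24  4  9
inc:    1  2  3  1  2  3  4  5  2  5  1  2
dec:    3  3  4  2  2  3  3  3  2  2  1  1
Best peak at i=8 (value 25): inc=5, dec=3, length 5+3−1 = 7.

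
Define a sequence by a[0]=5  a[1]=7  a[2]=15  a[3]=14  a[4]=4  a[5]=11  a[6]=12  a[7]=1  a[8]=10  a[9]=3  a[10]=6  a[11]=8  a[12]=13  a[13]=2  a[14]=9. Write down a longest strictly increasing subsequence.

5, 7, 11, 12, 13

Patience tails give the LIS length; then backtrack through the dp parents:
5 → extends → [5]
7 → extends → [5, 7]
15 → extends → [5, 7, 15]
14 → replaces 15 → [5, 7, 14]
4 → replaces 5 → [4, 7, 14]
11 → replaces 14 → [4, 7, 11]
12 → extends → [4, 7, 11, 12]
1 → replaces 4 → [1, 7, 11, 12]
10 → replaces 11 → [1, 7, 10, 12]
3 → replaces 7 → [1, 3, 10, 12]
6 → replaces 10 → [1, 3, 6, 12]
8 → replaces 12 → [1, 3, 6, 8]
13 → extends → [1, 3, 6, 8, 13]
2 → replaces 3 → [1, 2, 6, 8, 13]
9 → replaces 13 → [1, 2, 6, 8, 9]
Length 5; one witness is 5, 7, 11, 12, 13.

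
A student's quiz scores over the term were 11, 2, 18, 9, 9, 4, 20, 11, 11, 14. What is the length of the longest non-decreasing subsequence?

Track the smallest tail for each achievable length (allowing ties):
11 → extends → [11]
2 → replaces 11 → [2]
18 → extends → [2, 18]
9 → replaces 18 → [2, 9]
9 → extends → [2, 9, 9]
4 → replaces 9 → [2, 4, 9]
20 → extends → [2, 4, 9, 20]
11 → replaces 20 → [2, 4, 9, 11]
11 → extends → [2, 4, 9, 11, 11]
14 → extends → [2, 4, 9, 11, 11, 14]
Six tails, so the longest non-decreasing subsequence has length 6 (e.g. 2, 9, 9, 11, 11, 14).

6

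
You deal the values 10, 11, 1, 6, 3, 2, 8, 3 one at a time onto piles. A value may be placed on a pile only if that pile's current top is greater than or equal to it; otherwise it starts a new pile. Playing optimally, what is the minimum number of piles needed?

Place each on the leftmost legal pile:
10 → new pile 1 (tops now [10])
11 → new pile 2 (tops now [10, 11])
1 → pile 1 (tops now [1, 11])
6 → pile 2 (tops now [1, 6])
3 → pile 2 (tops now [1, 3])
2 → pile 2 (tops now [1, 2])
8 → new pile 3 (tops now [1, 2, 8])
3 → pile 3 (tops now [1, 2, 3])
Three piles.

3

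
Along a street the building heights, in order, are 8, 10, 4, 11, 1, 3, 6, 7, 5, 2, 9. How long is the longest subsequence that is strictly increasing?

5

Let dp[i] be the length of the longest such subsequence ending at index i:
i:      1  2  3  4  5  6  7  8  9 10 11
a[i]:   8 10  4 11  1  3  6  7  5  2  9
dp:     1  2  1  3  1  2  3  4  3  2  5
Maximum dp value is 5.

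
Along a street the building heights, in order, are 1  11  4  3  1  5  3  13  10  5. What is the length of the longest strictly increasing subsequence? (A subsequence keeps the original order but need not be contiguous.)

4

Track the smallest tail for each achievable length (strict):
1 → extends → [1]
11 → extends → [1, 11]
4 → replaces 11 → [1, 4]
3 → replaces 4 → [1, 3]
1 → already a tail → [1, 3]
5 → extends → [1, 3, 5]
3 → already a tail → [1, 3, 5]
13 → extends → [1, 3, 5, 13]
10 → replaces 13 → [1, 3, 5, 10]
5 → already a tail → [1, 3, 5, 10]
Four tails, so the longest strictly increasing subsequence has length 4 (e.g. 1, 4, 5, 13).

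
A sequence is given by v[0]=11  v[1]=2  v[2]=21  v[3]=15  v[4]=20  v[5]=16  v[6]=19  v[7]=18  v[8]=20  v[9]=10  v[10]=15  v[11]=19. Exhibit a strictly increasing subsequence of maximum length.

Patience tails give the LIS length; then backtrack through the dp parents:
11 → extends → [11]
2 → replaces 11 → [2]
21 → extends → [2, 21]
15 → replaces 21 → [2, 15]
20 → extends → [2, 15, 20]
16 → replaces 20 → [2, 15, 16]
19 → extends → [2, 15, 16, 19]
18 → replaces 19 → [2, 15, 16, 18]
20 → extends → [2, 15, 16, 18, 20]
10 → replaces 15 → [2, 10, 16, 18, 20]
15 → replaces 16 → [2, 10, 15, 18, 20]
19 → replaces 20 → [2, 10, 15, 18, 19]
Length 5; one witness is 11, 15, 16, 19, 20.

11, 15, 16, 19, 20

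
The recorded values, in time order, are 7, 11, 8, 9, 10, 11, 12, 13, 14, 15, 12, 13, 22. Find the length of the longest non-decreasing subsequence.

Let dp[i] be the length of the longest such subsequence ending at index i:
i:      1  2  3  4  5  6  7  8  9 10 11 12 13
a[i]:   7 11  8  9 10 11 12 13 14 15 12 13 22
dp:     1  2  2  3  4  5  6  7  8  9  7  8 10
Maximum dp value is 10.

10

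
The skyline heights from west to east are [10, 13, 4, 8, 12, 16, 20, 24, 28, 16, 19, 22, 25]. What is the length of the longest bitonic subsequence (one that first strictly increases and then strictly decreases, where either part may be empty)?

inc[i] = longest strictly increasing subsequence ending at i; dec[i] = longest strictly decreasing subsequence starting at i:
i:      1  2  3  4  5  6  7  8  9 10 11 12 13
a[i]:  10 13  4  8 12 16 20 24 28 16 19 22 25
inc:    1  2  1  2  3  4  5  6  7  4  5  6  7
dec:    2  2  1  1  1  1  2  2  2  1  1  1  1
Best peak at i=9 (value 28): inc=7, dec=2, length 7+2−1 = 8.

8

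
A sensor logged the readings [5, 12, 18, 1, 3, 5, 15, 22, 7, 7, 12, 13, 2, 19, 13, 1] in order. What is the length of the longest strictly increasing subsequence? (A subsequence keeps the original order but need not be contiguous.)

7

Track the smallest tail for each achievable length (strict):
5 → extends → [5]
12 → extends → [5, 12]
18 → extends → [5, 12, 18]
1 → replaces 5 → [1, 12, 18]
3 → replaces 12 → [1, 3, 18]
5 → replaces 18 → [1, 3, 5]
15 → extends → [1, 3, 5, 15]
22 → extends → [1, 3, 5, 15, 22]
7 → replaces 15 → [1, 3, 5, 7, 22]
7 → already a tail → [1, 3, 5, 7, 22]
12 → replaces 22 → [1, 3, 5, 7, 12]
13 → extends → [1, 3, 5, 7, 12, 13]
2 → replaces 3 → [1, 2, 5, 7, 12, 13]
19 → extends → [1, 2, 5, 7, 12, 13, 19]
13 → already a tail → [1, 2, 5, 7, 12, 13, 19]
1 → already a tail → [1, 2, 5, 7, 12, 13, 19]
Seven tails, so the longest strictly increasing subsequence has length 7 (e.g. 1, 3, 5, 7, 12, 13, 19).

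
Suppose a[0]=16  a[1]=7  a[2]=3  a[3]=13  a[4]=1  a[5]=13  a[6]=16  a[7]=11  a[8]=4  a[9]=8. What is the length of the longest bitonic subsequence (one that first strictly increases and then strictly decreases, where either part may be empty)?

5

inc[i] = longest strictly increasing subsequence ending at i; dec[i] = longest strictly decreasing subsequence starting at i:
i:      0  1  2  3  4  5  6  7  8  9
a[i]:  16  7  3 13  1 13 16 11  4  8
inc:    1  1  1  2  1  2  3  2  2  3
dec:    4  3  2  3  1  3  3  2  1  1
Best peak at i=6 (value 16): inc=3, dec=3, length 3+3−1 = 5.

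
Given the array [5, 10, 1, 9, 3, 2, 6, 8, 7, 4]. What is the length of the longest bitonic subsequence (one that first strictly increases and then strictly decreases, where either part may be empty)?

6

inc[i] = longest strictly increasing subsequence ending at i; dec[i] = longest strictly decreasing subsequence starting at i:
i:      1  2  3  4  5  6  7  8  9 10
a[i]:   5 10  1  9  3  2  6  8  7  4
inc:    1  2  1  2  2  2  3  4  4  3
dec:    3  5  1  4  2  1  2  3  2  1
Best peak at i=2 (value 10): inc=2, dec=5, length 2+5−1 = 6.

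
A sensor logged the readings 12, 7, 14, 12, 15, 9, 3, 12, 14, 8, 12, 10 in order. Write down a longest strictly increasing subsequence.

7, 9, 12, 14

Patience tails give the LIS length; then backtrack through the dp parents:
12 → extends → [12]
7 → replaces 12 → [7]
14 → extends → [7, 14]
12 → replaces 14 → [7, 12]
15 → extends → [7, 12, 15]
9 → replaces 12 → [7, 9, 15]
3 → replaces 7 → [3, 9, 15]
12 → replaces 15 → [3, 9, 12]
14 → extends → [3, 9, 12, 14]
8 → replaces 9 → [3, 8, 12, 14]
12 → already a tail → [3, 8, 12, 14]
10 → replaces 12 → [3, 8, 10, 14]
Length 4; one witness is 7, 9, 12, 14.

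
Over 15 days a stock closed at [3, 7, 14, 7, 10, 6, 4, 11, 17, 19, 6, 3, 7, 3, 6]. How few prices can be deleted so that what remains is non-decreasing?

Fewest deletions = n − (longest non-decreasing subsequence).
Patience tails:
3 → extends → [3]
7 → extends → [3, 7]
14 → extends → [3, 7, 14]
7 → replaces 14 → [3, 7, 7]
10 → extends → [3, 7, 7, 10]
6 → replaces 7 → [3, 6, 7, 10]
4 → replaces 6 → [3, 4, 7, 10]
11 → extends → [3, 4, 7, 10, 11]
17 → extends → [3, 4, 7, 10, 11, 17]
19 → extends → [3, 4, 7, 10, 11, 17, 19]
6 → replaces 7 → [3, 4, 6, 10, 11, 17, 19]
3 → replaces 4 → [3, 3, 6, 10, 11, 17, 19]
7 → replaces 10 → [3, 3, 6, 7, 11, 17, 19]
3 → replaces 6 → [3, 3, 3, 7, 11, 17, 19]
6 → replaces 7 → [3, 3, 3, 6, 11, 17, 19]
Longest non-decreasing subsequence has length 7, so deletions = 15 − 7 = 8.

8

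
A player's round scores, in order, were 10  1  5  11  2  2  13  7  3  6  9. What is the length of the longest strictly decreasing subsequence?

Let dp[i] be the longest strictly decreasing subsequence ending at i:
i:      1  2  3  4  5  6  7  8  9 10 11
a[i]:  10  1  5 11  2  2 13  7  3  6  9
dp:     1  2  2  1  3  3  1  2  3  3  2
Maximum is 3.

3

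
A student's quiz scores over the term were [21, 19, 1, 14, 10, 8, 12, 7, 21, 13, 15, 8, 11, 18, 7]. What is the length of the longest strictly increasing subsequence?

6

Let dp[i] be the length of the longest such subsequence ending at index i:
i:      1  2  3  4  5  6  7  8  9 10 11 12 13 14 15
a[i]:  21 19  1 14 10  8 12  7 21 13 15  8 11 18  7
dp:     1  1  1  2  2  2  3  2  4  4  5  3  4  6  2
Maximum dp value is 6.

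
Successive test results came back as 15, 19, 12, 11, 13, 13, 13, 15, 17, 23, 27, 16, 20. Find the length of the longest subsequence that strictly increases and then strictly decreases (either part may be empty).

7

inc[i] = longest strictly increasing subsequence ending at i; dec[i] = longest strictly decreasing subsequence starting at i:
i:      1  2  3  4  5  6  7  8  9 10 11 12 13
a[i]:  15 19 12 11 13 13 13 15 17 23 27 16 20
inc:    1  2  1  1  2  2  2  3  4  5  6  4  5
dec:    3  3  2  1  1  1  1  1  2  2  2  1  1
Best peak at i=11 (value 27): inc=6, dec=2, length 6+2−1 = 7.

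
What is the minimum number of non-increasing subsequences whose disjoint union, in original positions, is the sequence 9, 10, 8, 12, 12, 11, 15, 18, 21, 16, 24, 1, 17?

7

Place each on the leftmost legal pile:
9 → new pile 1 (tops now [9])
10 → new pile 2 (tops now [9, 10])
8 → pile 1 (tops now [8, 10])
12 → new pile 3 (tops now [8, 10, 12])
12 → pile 3 (tops now [8, 10, 12])
11 → pile 3 (tops now [8, 10, 11])
15 → new pile 4 (tops now [8, 10, 11, 15])
18 → new pile 5 (tops now [8, 10, 11, 15, 18])
21 → new pile 6 (tops now [8, 10, 11, 15, 18, 21])
16 → pile 5 (tops now [8, 10, 11, 15, 16, 21])
24 → new pile 7 (tops now [8, 10, 11, 15, 16, 21, 24])
1 → pile 1 (tops now [1, 10, 11, 15, 16, 21, 24])
17 → pile 6 (tops now [1, 10, 11, 15, 16, 17, 24])
Seven piles.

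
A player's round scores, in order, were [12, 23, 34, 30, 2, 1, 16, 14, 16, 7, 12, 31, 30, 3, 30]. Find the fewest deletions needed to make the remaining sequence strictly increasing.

11

Fewest deletions = n − (longest strictly increasing subsequence).
Patience tails:
12 → extends → [12]
23 → extends → [12, 23]
34 → extends → [12, 23, 34]
30 → replaces 34 → [12, 23, 30]
2 → replaces 12 → [2, 23, 30]
1 → replaces 2 → [1, 23, 30]
16 → replaces 23 → [1, 16, 30]
14 → replaces 16 → [1, 14, 30]
16 → replaces 30 → [1, 14, 16]
7 → replaces 14 → [1, 7, 16]
12 → replaces 16 → [1, 7, 12]
31 → extends → [1, 7, 12, 31]
30 → replaces 31 → [1, 7, 12, 30]
3 → replaces 7 → [1, 3, 12, 30]
30 → already a tail → [1, 3, 12, 30]
Longest strictly increasing subsequence has length 4, so deletions = 15 − 4 = 11.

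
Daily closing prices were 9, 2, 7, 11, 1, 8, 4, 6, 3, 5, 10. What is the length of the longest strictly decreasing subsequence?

Negate each value so 'decreasing' becomes 'increasing', then run patience tails on the negated sequence:
-9 → extends → [-9]
-2 → extends → [-9, -2]
-7 → replaces -2 → [-9, -7]
-11 → replaces -9 → [-11, -7]
-1 → extends → [-11, -7, -1]
-8 → replaces -7 → [-11, -8, -1]
-4 → replaces -1 → [-11, -8, -4]
-6 → replaces -4 → [-11, -8, -6]
-3 → extends → [-11, -8, -6, -3]
-5 → replaces -3 → [-11, -8, -6, -5]
-10 → replaces -8 → [-11, -10, -6, -5]
Four tails, so the longest strictly decreasing subsequence of the original has length 4.

4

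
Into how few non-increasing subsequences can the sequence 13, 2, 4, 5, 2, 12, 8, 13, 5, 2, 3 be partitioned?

5

Place each on the leftmost legal pile:
13 → new pile 1 (tops now [13])
2 → pile 1 (tops now [2])
4 → new pile 2 (tops now [2, 4])
5 → new pile 3 (tops now [2, 4, 5])
2 → pile 1 (tops now [2, 4, 5])
12 → new pile 4 (tops now [2, 4, 5, 12])
8 → pile 4 (tops now [2, 4, 5, 8])
13 → new pile 5 (tops now [2, 4, 5, 8, 13])
5 → pile 3 (tops now [2, 4, 5, 8, 13])
2 → pile 1 (tops now [2, 4, 5, 8, 13])
3 → pile 2 (tops now [2, 3, 5, 8, 13])
Five piles.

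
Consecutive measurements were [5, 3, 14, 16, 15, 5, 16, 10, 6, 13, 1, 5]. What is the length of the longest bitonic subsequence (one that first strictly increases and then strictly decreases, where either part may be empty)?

inc[i] = longest strictly increasing subsequence ending at i; dec[i] = longest strictly decreasing subsequence starting at i:
i:      1  2  3  4  5  6  7  8  9 10 11 12
a[i]:   5  3 14 16 15  5 16 10  6 13  1  5
inc:    1  1  2  3  3  2  4  3  3  4  1  2
dec:    3  2  4  5  4  2  4  3  2  2  1  1
Best peak at i=4 (value 16): inc=3, dec=5, length 3+5−1 = 7.

7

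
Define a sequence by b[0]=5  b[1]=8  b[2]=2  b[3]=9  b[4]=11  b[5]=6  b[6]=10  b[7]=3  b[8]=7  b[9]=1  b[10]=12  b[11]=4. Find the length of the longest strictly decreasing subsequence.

4

Negate each value so 'decreasing' becomes 'increasing', then run patience tails on the negated sequence:
-5 → extends → [-5]
-8 → replaces -5 → [-8]
-2 → extends → [-8, -2]
-9 → replaces -8 → [-9, -2]
-11 → replaces -9 → [-11, -2]
-6 → replaces -2 → [-11, -6]
-10 → replaces -6 → [-11, -10]
-3 → extends → [-11, -10, -3]
-7 → replaces -3 → [-11, -10, -7]
-1 → extends → [-11, -10, -7, -1]
-12 → replaces -11 → [-12, -10, -7, -1]
-4 → replaces -1 → [-12, -10, -7, -4]
Four tails, so the longest strictly decreasing subsequence of the original has length 4.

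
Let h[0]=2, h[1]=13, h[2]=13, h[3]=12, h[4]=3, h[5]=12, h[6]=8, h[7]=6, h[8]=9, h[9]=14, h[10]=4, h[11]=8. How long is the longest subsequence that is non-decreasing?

Let dp[i] be the length of the longest such subsequence ending at index i:
i:      0  1  2  3  4  5  6  7  8  9 10 11
h[i]:   2 13 13 12  3 12  8  6  9 14  4  8
dp:     1  2  3  2  2  3  3  3  4  5  3  4
Maximum dp value is 5.

5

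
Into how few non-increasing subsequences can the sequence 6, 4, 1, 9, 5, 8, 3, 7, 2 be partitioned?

3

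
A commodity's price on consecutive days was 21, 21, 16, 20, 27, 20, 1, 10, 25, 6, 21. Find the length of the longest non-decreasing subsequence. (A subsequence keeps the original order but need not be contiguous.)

4

Track the smallest tail for each achievable length (allowing ties):
21 → extends → [21]
21 → extends → [21, 21]
16 → replaces 21 → [16, 21]
20 → replaces 21 → [16, 20]
27 → extends → [16, 20, 27]
20 → replaces 27 → [16, 20, 20]
1 → replaces 16 → [1, 20, 20]
10 → replaces 20 → [1, 10, 20]
25 → extends → [1, 10, 20, 25]
6 → replaces 10 → [1, 6, 20, 25]
21 → replaces 25 → [1, 6, 20, 21]
Four tails, so the longest non-decreasing subsequence has length 4 (e.g. 16, 20, 20, 25).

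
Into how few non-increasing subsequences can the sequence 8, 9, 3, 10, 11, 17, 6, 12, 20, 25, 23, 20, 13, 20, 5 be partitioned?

Place each on the leftmost legal pile:
8 → new pile 1 (tops now [8])
9 → new pile 2 (tops now [8, 9])
3 → pile 1 (tops now [3, 9])
10 → new pile 3 (tops now [3, 9, 10])
11 → new pile 4 (tops now [3, 9, 10, 11])
17 → new pile 5 (tops now [3, 9, 10, 11, 17])
6 → pile 2 (tops now [3, 6, 10, 11, 17])
12 → pile 5 (tops now [3, 6, 10, 11, 12])
20 → new pile 6 (tops now [3, 6, 10, 11, 12, 20])
25 → new pile 7 (tops now [3, 6, 10, 11, 12, 20, 25])
23 → pile 7 (tops now [3, 6, 10, 11, 12, 20, 23])
20 → pile 6 (tops now [3, 6, 10, 11, 12, 20, 23])
13 → pile 6 (tops now [3, 6, 10, 11, 12, 13, 23])
20 → pile 7 (tops now [3, 6, 10, 11, 12, 13, 20])
5 → pile 2 (tops now [3, 5, 10, 11, 12, 13, 20])
Seven piles.

7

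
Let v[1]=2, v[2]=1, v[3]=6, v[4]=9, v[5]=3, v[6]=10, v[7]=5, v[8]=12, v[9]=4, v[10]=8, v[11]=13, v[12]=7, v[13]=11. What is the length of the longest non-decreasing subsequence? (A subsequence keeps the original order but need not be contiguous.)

Track the smallest tail for each achievable length (allowing ties):
2 → extends → [2]
1 → replaces 2 → [1]
6 → extends → [1, 6]
9 → extends → [1, 6, 9]
3 → replaces 6 → [1, 3, 9]
10 → extends → [1, 3, 9, 10]
5 → replaces 9 → [1, 3, 5, 10]
12 → extends → [1, 3, 5, 10, 12]
4 → replaces 5 → [1, 3, 4, 10, 12]
8 → replaces 10 → [1, 3, 4, 8, 12]
13 → extends → [1, 3, 4, 8, 12, 13]
7 → replaces 8 → [1, 3, 4, 7, 12, 13]
11 → replaces 12 → [1, 3, 4, 7, 11, 13]
Six tails, so the longest non-decreasing subsequence has length 6 (e.g. 2, 6, 9, 10, 12, 13).

6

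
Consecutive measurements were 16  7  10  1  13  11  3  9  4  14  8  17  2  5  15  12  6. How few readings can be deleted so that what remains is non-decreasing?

12

Fewest deletions = n − (longest non-decreasing subsequence).
i:      1  2  3  4  5  6  7  8  9 10 11 12 13 14 15 16 17
a[i]:  16  7 10  1 13 11  3  9  4 14  8 17  2  5 15 12  6
dp:     1  1  2  1  3  3  2  3  3  4  4  5  2  4  5  5  5
max dp = 5, so deletions = 17 − 5 = 12.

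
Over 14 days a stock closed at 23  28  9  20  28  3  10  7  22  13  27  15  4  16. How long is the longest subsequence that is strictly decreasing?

Let dp[i] be the longest strictly decreasing subsequence ending at i:
i:      1  2  3  4  5  6  7  8  9 10 11 12 13 14
a[i]:  23 28  9 20 28  3 10  7 22 13 27 15  4 16
dp:     1  1  2  2  1  3  3  4  2  3  2  3  5  3
Maximum is 5.

5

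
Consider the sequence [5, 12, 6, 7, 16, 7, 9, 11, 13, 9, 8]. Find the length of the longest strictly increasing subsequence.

6

Let dp[i] be the length of the longest such subsequence ending at index i:
i:      1  2  3  4  5  6  7  8  9 10 11
a[i]:   5 12  6  7 16  7  9 11 13  9  8
dp:     1  2  2  3  4  3  4  5  6  4  4
Maximum dp value is 6.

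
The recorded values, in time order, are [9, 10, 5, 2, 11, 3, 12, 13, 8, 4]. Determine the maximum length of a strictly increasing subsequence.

5

Let dp[i] be the length of the longest such subsequence ending at index i:
i:      1  2  3  4  5  6  7  8  9 10
a[i]:   9 10  5  2 11  3 12 13  8  4
dp:     1  2  1  1  3  2  4  5  3  3
Maximum dp value is 5.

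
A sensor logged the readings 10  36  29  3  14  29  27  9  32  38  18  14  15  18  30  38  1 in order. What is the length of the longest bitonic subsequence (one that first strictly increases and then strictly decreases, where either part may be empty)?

8

inc[i] = longest strictly increasing subsequence ending at i; dec[i] = longest strictly decreasing subsequence starting at i:
i:      1  2  3  4  5  6  7  8  9 10 11 12 13 14 15 16 17
a[i]:  10 36 29  3 14 29 27  9 32 38 18 14 15 18 30 38  1
inc:    1  2  2  1  2  3  3  2  4  5  3  3  4  5  6  7  1
dec:    3  6  5  2  3  5  4  2  4  4  3  2  2  2  2  2  1
Best peak at i=10 (value 38): inc=5, dec=4, length 5+4−1 = 8.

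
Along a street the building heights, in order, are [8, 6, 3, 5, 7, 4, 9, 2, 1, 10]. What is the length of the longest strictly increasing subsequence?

Track the smallest tail for each achievable length (strict):
8 → extends → [8]
6 → replaces 8 → [6]
3 → replaces 6 → [3]
5 → extends → [3, 5]
7 → extends → [3, 5, 7]
4 → replaces 5 → [3, 4, 7]
9 → extends → [3, 4, 7, 9]
2 → replaces 3 → [2, 4, 7, 9]
1 → replaces 2 → [1, 4, 7, 9]
10 → extends → [1, 4, 7, 9, 10]
Five tails, so the longest strictly increasing subsequence has length 5 (e.g. 3, 5, 7, 9, 10).

5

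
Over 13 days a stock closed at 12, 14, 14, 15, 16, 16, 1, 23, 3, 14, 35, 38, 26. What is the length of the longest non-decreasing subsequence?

Let dp[i] be the length of the longest such subsequence ending at index i:
i:      1  2  3  4  5  6  7  8  9 10 11 12 13
a[i]:  12 14 14 15 16 16  1 23  3 14 35 38 26
dp:     1  2  3  4  5  6  1  7  2  4  8  9  8
Maximum dp value is 9.

9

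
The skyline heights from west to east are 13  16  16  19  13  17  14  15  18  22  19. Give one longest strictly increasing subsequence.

Patience tails give the LIS length; then backtrack through the dp parents:
13 → extends → [13]
16 → extends → [13, 16]
16 → already a tail → [13, 16]
19 → extends → [13, 16, 19]
13 → already a tail → [13, 16, 19]
17 → replaces 19 → [13, 16, 17]
14 → replaces 16 → [13, 14, 17]
15 → replaces 17 → [13, 14, 15]
18 → extends → [13, 14, 15, 18]
22 → extends → [13, 14, 15, 18, 22]
19 → replaces 22 → [13, 14, 15, 18, 19]
Length 5; one witness is 13, 16, 17, 18, 22.

13, 16, 17, 18, 22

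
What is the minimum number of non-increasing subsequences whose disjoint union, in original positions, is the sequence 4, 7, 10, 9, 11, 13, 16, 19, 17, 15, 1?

Place each on the leftmost legal pile:
4 → new pile 1 (tops now [4])
7 → new pile 2 (tops now [4, 7])
10 → new pile 3 (tops now [4, 7, 10])
9 → pile 3 (tops now [4, 7, 9])
11 → new pile 4 (tops now [4, 7, 9, 11])
13 → new pile 5 (tops now [4, 7, 9, 11, 13])
16 → new pile 6 (tops now [4, 7, 9, 11, 13, 16])
19 → new pile 7 (tops now [4, 7, 9, 11, 13, 16, 19])
17 → pile 7 (tops now [4, 7, 9, 11, 13, 16, 17])
15 → pile 6 (tops now [4, 7, 9, 11, 13, 15, 17])
1 → pile 1 (tops now [1, 7, 9, 11, 13, 15, 17])
Seven piles.

7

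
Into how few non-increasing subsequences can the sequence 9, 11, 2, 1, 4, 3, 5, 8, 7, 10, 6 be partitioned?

Place each on the leftmost legal pile:
9 → new pile 1 (tops now [9])
11 → new pile 2 (tops now [9, 11])
2 → pile 1 (tops now [2, 11])
1 → pile 1 (tops now [1, 11])
4 → pile 2 (tops now [1, 4])
3 → pile 2 (tops now [1, 3])
5 → new pile 3 (tops now [1, 3, 5])
8 → new pile 4 (tops now [1, 3, 5, 8])
7 → pile 4 (tops now [1, 3, 5, 7])
10 → new pile 5 (tops now [1, 3, 5, 7, 10])
6 → pile 4 (tops now [1, 3, 5, 6, 10])
Five piles.

5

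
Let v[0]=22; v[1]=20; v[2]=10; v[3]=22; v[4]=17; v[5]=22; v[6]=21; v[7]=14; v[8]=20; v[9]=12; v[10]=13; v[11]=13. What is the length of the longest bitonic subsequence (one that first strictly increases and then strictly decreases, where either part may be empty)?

inc[i] = longest strictly increasing subsequence ending at i; dec[i] = longest strictly decreasing subsequence starting at i:
i:      0  1  2  3  4  5  6  7  8  9 10 11
v[i]:  22 20 10 22 17 22 21 14 20 12 13 13
inc:    1  1  1  2  2  3  3  2  3  2  3  3
dec:    5  4  1  4  3  4  3  2  2  1  1  1
Best peak at i=5 (value 22): inc=3, dec=4, length 3+4−1 = 6.

6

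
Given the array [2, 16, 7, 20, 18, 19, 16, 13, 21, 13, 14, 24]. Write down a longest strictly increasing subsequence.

Patience tails give the LIS length; then backtrack through the dp parents:
2 → extends → [2]
16 → extends → [2, 16]
7 → replaces 16 → [2, 7]
20 → extends → [2, 7, 20]
18 → replaces 20 → [2, 7, 18]
19 → extends → [2, 7, 18, 19]
16 → replaces 18 → [2, 7, 16, 19]
13 → replaces 16 → [2, 7, 13, 19]
21 → extends → [2, 7, 13, 19, 21]
13 → already a tail → [2, 7, 13, 19, 21]
14 → replaces 19 → [2, 7, 13, 14, 21]
24 → extends → [2, 7, 13, 14, 21, 24]
Length 6; one witness is 2, 16, 18, 19, 21, 24.

2, 16, 18, 19, 21, 24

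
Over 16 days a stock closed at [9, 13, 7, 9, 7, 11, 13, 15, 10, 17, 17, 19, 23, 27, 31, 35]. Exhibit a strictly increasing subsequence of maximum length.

7, 9, 11, 13, 15, 17, 19, 23, 27, 31, 35

Patience tails give the LIS length; then backtrack through the dp parents:
9 → extends → [9]
13 → extends → [9, 13]
7 → replaces 9 → [7, 13]
9 → replaces 13 → [7, 9]
7 → already a tail → [7, 9]
11 → extends → [7, 9, 11]
13 → extends → [7, 9, 11, 13]
15 → extends → [7, 9, 11, 13, 15]
10 → replaces 11 → [7, 9, 10, 13, 15]
17 → extends → [7, 9, 10, 13, 15, 17]
17 → already a tail → [7, 9, 10, 13, 15, 17]
19 → extends → [7, 9, 10, 13, 15, 17, 19]
23 → extends → [7, 9, 10, 13, 15, 17, 19, 23]
27 → extends → [7, 9, 10, 13, 15, 17, 19, 23, 27]
31 → extends → [7, 9, 10, 13, 15, 17, 19, 23, 27, 31]
35 → extends → [7, 9, 10, 13, 15, 17, 19, 23, 27, 31, 35]
Length 11; one witness is 7, 9, 11, 13, 15, 17, 19, 23, 27, 31, 35.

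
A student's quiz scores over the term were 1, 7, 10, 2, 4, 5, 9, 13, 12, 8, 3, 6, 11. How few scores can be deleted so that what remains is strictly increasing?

Fewest deletions = n − (longest strictly increasing subsequence).
Patience tails:
1 → extends → [1]
7 → extends → [1, 7]
10 → extends → [1, 7, 10]
2 → replaces 7 → [1, 2, 10]
4 → replaces 10 → [1, 2, 4]
5 → extends → [1, 2, 4, 5]
9 → extends → [1, 2, 4, 5, 9]
13 → extends → [1, 2, 4, 5, 9, 13]
12 → replaces 13 → [1, 2, 4, 5, 9, 12]
8 → replaces 9 → [1, 2, 4, 5, 8, 12]
3 → replaces 4 → [1, 2, 3, 5, 8, 12]
6 → replaces 8 → [1, 2, 3, 5, 6, 12]
11 → replaces 12 → [1, 2, 3, 5, 6, 11]
Longest strictly increasing subsequence has length 6, so deletions = 13 − 6 = 7.

7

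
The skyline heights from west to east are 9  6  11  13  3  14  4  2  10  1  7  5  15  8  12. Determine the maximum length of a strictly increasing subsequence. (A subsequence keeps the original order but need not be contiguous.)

Let dp[i] be the length of the longest such subsequence ending at index i:
i:      1  2  3  4  5  6  7  8  9 10 11 12 13 14 15
a[i]:   9  6 11 13  3 14  4  2 10  1  7  5 15  8 12
dp:     1  1  2  3  1  4  2  1  3  1  3  3  5  4  5
Maximum dp value is 5.

5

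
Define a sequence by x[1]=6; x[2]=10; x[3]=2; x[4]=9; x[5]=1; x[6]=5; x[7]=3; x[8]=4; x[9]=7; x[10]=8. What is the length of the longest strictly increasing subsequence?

Let dp[i] be the length of the longest such subsequence ending at index i:
i:      1  2  3  4  5  6  7  8  9 10
x[i]:   6 10  2  9  1  5  3  4  7  8
dp:     1  2  1  2  1  2  2  3  4  5
Maximum dp value is 5.

5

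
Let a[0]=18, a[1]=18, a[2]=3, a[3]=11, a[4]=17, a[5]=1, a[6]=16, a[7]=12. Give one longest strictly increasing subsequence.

3, 11, 17

Patience tails give the LIS length; then backtrack through the dp parents:
18 → extends → [18]
18 → already a tail → [18]
3 → replaces 18 → [3]
11 → extends → [3, 11]
17 → extends → [3, 11, 17]
1 → replaces 3 → [1, 11, 17]
16 → replaces 17 → [1, 11, 16]
12 → replaces 16 → [1, 11, 12]
Length 3; one witness is 3, 11, 17.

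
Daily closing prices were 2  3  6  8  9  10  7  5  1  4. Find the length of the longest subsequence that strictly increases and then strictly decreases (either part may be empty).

9

inc[i] = longest strictly increasing subsequence ending at i; dec[i] = longest strictly decreasing subsequence starting at i:
i:      1  2  3  4  5  6  7  8  9 10
a[i]:   2  3  6  8  9 10  7  5  1  4
inc:    1  2  3  4  5  6  4  3  1  3
dec:    2  2  3  4  4  4  3  2  1  1
Best peak at i=6 (value 10): inc=6, dec=4, length 6+4−1 = 9.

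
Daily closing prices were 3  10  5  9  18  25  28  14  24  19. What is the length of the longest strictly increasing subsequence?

6

Track the smallest tail for each achievable length (strict):
3 → extends → [3]
10 → extends → [3, 10]
5 → replaces 10 → [3, 5]
9 → extends → [3, 5, 9]
18 → extends → [3, 5, 9, 18]
25 → extends → [3, 5, 9, 18, 25]
28 → extends → [3, 5, 9, 18, 25, 28]
14 → replaces 18 → [3, 5, 9, 14, 25, 28]
24 → replaces 25 → [3, 5, 9, 14, 24, 28]
19 → replaces 24 → [3, 5, 9, 14, 19, 28]
Six tails, so the longest strictly increasing subsequence has length 6 (e.g. 3, 5, 9, 18, 25, 28).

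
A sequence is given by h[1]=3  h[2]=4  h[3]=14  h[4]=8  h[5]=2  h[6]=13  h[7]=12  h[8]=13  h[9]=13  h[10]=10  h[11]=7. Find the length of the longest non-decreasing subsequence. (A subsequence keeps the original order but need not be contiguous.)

6

Track the smallest tail for each achievable length (allowing ties):
3 → extends → [3]
4 → extends → [3, 4]
14 → extends → [3, 4, 14]
8 → replaces 14 → [3, 4, 8]
2 → replaces 3 → [2, 4, 8]
13 → extends → [2, 4, 8, 13]
12 → replaces 13 → [2, 4, 8, 12]
13 → extends → [2, 4, 8, 12, 13]
13 → extends → [2, 4, 8, 12, 13, 13]
10 → replaces 12 → [2, 4, 8, 10, 13, 13]
7 → replaces 8 → [2, 4, 7, 10, 13, 13]
Six tails, so the longest non-decreasing subsequence has length 6 (e.g. 3, 4, 8, 13, 13, 13).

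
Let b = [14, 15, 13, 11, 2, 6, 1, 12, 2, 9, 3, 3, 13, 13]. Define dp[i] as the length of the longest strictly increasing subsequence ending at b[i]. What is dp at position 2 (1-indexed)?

dp[i] = 1 + max{dp[j] : j<i, b[j]<b[i]} (or 1 if no such j):
i:      1  2  3  4  5  6  7  8  9 10 11 12 13 14
b[i]:  14 15 13 11  2  6  1 12  2  9  3  3 13 13
dp:     1  2  1  1  1  2  1  3  2  3  3  3  4  4
At index 2 the value is 2.

2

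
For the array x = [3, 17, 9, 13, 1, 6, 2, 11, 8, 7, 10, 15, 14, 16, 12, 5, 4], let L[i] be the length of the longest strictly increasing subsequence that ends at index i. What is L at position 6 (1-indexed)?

2

dp[i] = 1 + max{dp[j] : j<i, x[j]<x[i]} (or 1 if no such j):
i:      1  2  3  4  5  6  7  8  9 10 11 12 13 14 15 16 17
x[i]:   3 17  9 13  1  6  2 11  8  7 10 15 14 16 12  5  4
dp:     1  2  2  3  1  2  2  3  3  3  4  5  5  6  5  3  3
At index 6 the value is 2.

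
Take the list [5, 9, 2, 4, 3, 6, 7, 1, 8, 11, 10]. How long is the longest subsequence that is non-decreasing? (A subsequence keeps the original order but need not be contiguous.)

6

Track the smallest tail for each achievable length (allowing ties):
5 → extends → [5]
9 → extends → [5, 9]
2 → replaces 5 → [2, 9]
4 → replaces 9 → [2, 4]
3 → replaces 4 → [2, 3]
6 → extends → [2, 3, 6]
7 → extends → [2, 3, 6, 7]
1 → replaces 2 → [1, 3, 6, 7]
8 → extends → [1, 3, 6, 7, 8]
11 → extends → [1, 3, 6, 7, 8, 11]
10 → replaces 11 → [1, 3, 6, 7, 8, 10]
Six tails, so the longest non-decreasing subsequence has length 6 (e.g. 2, 4, 6, 7, 8, 11).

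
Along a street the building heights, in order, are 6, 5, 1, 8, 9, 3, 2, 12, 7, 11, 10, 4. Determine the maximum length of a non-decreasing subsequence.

4

Let dp[i] be the length of the longest such subsequence ending at index i:
i:      1  2  3  4  5  6  7  8  9 10 11 12
a[i]:   6  5  1  8  9  3  2 12  7 11 10  4
dp:     1  1  1  2  3  2  2  4  3  4  4  3
Maximum dp value is 4.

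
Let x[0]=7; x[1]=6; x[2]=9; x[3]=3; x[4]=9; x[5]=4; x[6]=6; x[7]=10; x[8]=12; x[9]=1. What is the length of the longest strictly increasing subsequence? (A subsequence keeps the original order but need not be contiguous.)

Track the smallest tail for each achievable length (strict):
7 → extends → [7]
6 → replaces 7 → [6]
9 → extends → [6, 9]
3 → replaces 6 → [3, 9]
9 → already a tail → [3, 9]
4 → replaces 9 → [3, 4]
6 → extends → [3, 4, 6]
10 → extends → [3, 4, 6, 10]
12 → extends → [3, 4, 6, 10, 12]
1 → replaces 3 → [1, 4, 6, 10, 12]
Five tails, so the longest strictly increasing subsequence has length 5 (e.g. 3, 4, 6, 10, 12).

5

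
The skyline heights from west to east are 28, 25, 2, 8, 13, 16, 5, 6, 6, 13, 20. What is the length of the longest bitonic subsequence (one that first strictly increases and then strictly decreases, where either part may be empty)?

inc[i] = longest strictly increasing subsequence ending at i; dec[i] = longest strictly decreasing subsequence starting at i:
i:      1  2  3  4  5  6  7  8  9 10 11
a[i]:  28 25  2  8 13 16  5  6  6 13 20
inc:    1  1  1  2  3  4  2  3  3  4  5
dec:    4  3  1  2  2  2  1  1  1  1  1
Best peak at i=6 (value 16): inc=4, dec=2, length 4+2−1 = 5.

5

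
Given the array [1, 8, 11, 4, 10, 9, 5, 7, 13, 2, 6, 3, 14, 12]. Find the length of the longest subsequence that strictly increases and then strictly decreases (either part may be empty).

inc[i] = longest strictly increasing subsequence ending at i; dec[i] = longest strictly decreasing subsequence starting at i:
i:      1  2  3  4  5  6  7  8  9 10 11 12 13 14
a[i]:   1  8 11  4 10  9  5  7 13  2  6  3 14 12
inc:    1  2  3  2  3  3  3  4  5  2  4  3  6  5
dec:    1  4  6  2  5  4  2  3  3  1  2  1  2  1
Best peak at i=3 (value 11): inc=3, dec=6, length 3+6−1 = 8.

8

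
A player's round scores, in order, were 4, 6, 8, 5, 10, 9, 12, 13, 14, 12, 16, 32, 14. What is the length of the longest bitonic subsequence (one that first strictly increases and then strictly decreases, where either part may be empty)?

inc[i] = longest strictly increasing subsequence ending at i; dec[i] = longest strictly decreasing subsequence starting at i:
i:      1  2  3  4  5  6  7  8  9 10 11 12 13
a[i]:   4  6  8  5 10  9 12 13 14 12 16 32 14
inc:    1  2  3  2  4  4  5  6  7  5  8  9  7
dec:    1  2  2  1  2  1  1  2  2  1  2  2  1
Best peak at i=12 (value 32): inc=9, dec=2, length 9+2−1 = 10.

10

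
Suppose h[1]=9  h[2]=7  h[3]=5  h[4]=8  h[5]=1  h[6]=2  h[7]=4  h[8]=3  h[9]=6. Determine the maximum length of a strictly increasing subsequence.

4

Let dp[i] be the length of the longest such subsequence ending at index i:
i:     1 2 3 4 5 6 7 8 9
h[i]:  9 7 5 8 1 2 4 3 6
dp:    1 1 1 2 1 2 3 3 4
Maximum dp value is 4.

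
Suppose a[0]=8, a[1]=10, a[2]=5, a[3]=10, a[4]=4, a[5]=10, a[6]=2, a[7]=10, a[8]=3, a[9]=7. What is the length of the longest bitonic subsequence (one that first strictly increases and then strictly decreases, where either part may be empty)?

inc[i] = longest strictly increasing subsequence ending at i; dec[i] = longest strictly decreasing subsequence starting at i:
i:      0  1  2  3  4  5  6  7  8  9
a[i]:   8 10  5 10  4 10  2 10  3  7
inc:    1  2  1  2  1  2  1  2  2  3
dec:    4  4  3  3  2  2  1  2  1  1
Best peak at i=1 (value 10): inc=2, dec=4, length 2+4−1 = 5.

5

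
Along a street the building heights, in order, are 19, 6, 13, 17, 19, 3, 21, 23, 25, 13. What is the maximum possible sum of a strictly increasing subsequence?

124

Let S[i] be the best sum of a strictly increasing subsequence ending at i:
i:       1   2   3   4   5   6   7   8   9  10
a[i]:   19   6  13  17  19   3  21  23  25  13
S:      19   6  19  36  55   3  76  99 124  19
Maximum is 124 (e.g. 6 + 13 + 17 + 19 + 21 + 23 + 25).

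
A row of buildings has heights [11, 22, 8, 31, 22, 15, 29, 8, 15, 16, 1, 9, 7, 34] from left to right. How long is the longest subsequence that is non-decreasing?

5

Track the smallest tail for each achievable length (allowing ties):
11 → extends → [11]
22 → extends → [11, 22]
8 → replaces 11 → [8, 22]
31 → extends → [8, 22, 31]
22 → replaces 31 → [8, 22, 22]
15 → replaces 22 → [8, 15, 22]
29 → extends → [8, 15, 22, 29]
8 → replaces 15 → [8, 8, 22, 29]
15 → replaces 22 → [8, 8, 15, 29]
16 → replaces 29 → [8, 8, 15, 16]
1 → replaces 8 → [1, 8, 15, 16]
9 → replaces 15 → [1, 8, 9, 16]
7 → replaces 8 → [1, 7, 9, 16]
34 → extends → [1, 7, 9, 16, 34]
Five tails, so the longest non-decreasing subsequence has length 5 (e.g. 11, 22, 22, 29, 34).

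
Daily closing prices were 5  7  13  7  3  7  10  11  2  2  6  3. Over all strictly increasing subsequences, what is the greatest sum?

33

Let S[i] be the best sum of a strictly increasing subsequence ending at i:
i:      1  2  3  4  5  6  7  8  9 10 11 12
a[i]:   5  7 13  7  3  7 10 11  2  2  6  3
S:      5 12 25 12  3 12 22 33  2  2 11  5
Maximum is 33 (e.g. 5 + 7 + 10 + 11).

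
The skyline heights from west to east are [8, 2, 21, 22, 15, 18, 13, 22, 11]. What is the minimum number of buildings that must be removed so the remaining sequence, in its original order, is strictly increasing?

Fewest deletions = n − (longest strictly increasing subsequence).
Patience tails:
8 → extends → [8]
2 → replaces 8 → [2]
21 → extends → [2, 21]
22 → extends → [2, 21, 22]
15 → replaces 21 → [2, 15, 22]
18 → replaces 22 → [2, 15, 18]
13 → replaces 15 → [2, 13, 18]
22 → extends → [2, 13, 18, 22]
11 → replaces 13 → [2, 11, 18, 22]
Longest strictly increasing subsequence has length 4, so deletions = 9 − 4 = 5.

5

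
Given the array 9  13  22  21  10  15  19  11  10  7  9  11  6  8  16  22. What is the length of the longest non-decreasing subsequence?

Track the smallest tail for each achievable length (allowing ties):
9 → extends → [9]
13 → extends → [9, 13]
22 → extends → [9, 13, 22]
21 → replaces 22 → [9, 13, 21]
10 → replaces 13 → [9, 10, 21]
15 → replaces 21 → [9, 10, 15]
19 → extends → [9, 10, 15, 19]
11 → replaces 15 → [9, 10, 11, 19]
10 → replaces 11 → [9, 10, 10, 19]
7 → replaces 9 → [7, 10, 10, 19]
9 → replaces 10 → [7, 9, 10, 19]
11 → replaces 19 → [7, 9, 10, 11]
6 → replaces 7 → [6, 9, 10, 11]
8 → replaces 9 → [6, 8, 10, 11]
16 → extends → [6, 8, 10, 11, 16]
22 → extends → [6, 8, 10, 11, 16, 22]
Six tails, so the longest non-decreasing subsequence has length 6 (e.g. 9, 10, 11, 11, 16, 22).

6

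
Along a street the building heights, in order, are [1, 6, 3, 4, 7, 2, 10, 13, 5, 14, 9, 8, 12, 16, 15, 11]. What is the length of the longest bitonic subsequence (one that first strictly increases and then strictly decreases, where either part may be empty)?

inc[i] = longest strictly increasing subsequence ending at i; dec[i] = longest strictly decreasing subsequence starting at i:
i:      1  2  3  4  5  6  7  8  9 10 11 12 13 14 15 16
a[i]:   1  6  3  4  7  2 10 13  5 14  9  8 12 16 15 11
inc:    1  2  2  3  4  2  5  6  4  7  5  5  6  8  8  6
dec:    1  3  2  2  2  1  3  3  1  3  2  1  2  3  2  1
Best peak at i=14 (value 16): inc=8, dec=3, length 8+3−1 = 10.

10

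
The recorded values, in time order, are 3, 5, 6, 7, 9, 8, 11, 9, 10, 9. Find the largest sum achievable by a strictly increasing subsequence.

48

Let S[i] be the best sum of a strictly increasing subsequence ending at i:
i:      1  2  3  4  5  6  7  8  9 10
a[i]:   3  5  6  7  9  8 11  9 10  9
S:      3  8 14 21 30 29 41 38 48 38
Maximum is 48 (e.g. 3 + 5 + 6 + 7 + 8 + 9 + 10).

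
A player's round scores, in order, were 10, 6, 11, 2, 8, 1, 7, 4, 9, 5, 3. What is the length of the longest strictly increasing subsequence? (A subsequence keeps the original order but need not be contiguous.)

Let dp[i] be the length of the longest such subsequence ending at index i:
i:      1  2  3  4  5  6  7  8  9 10 11
a[i]:  10  6 11  2  8  1  7  4  9  5  3
dp:     1  1  2  1  2  1  2  2  3  3  2
Maximum dp value is 3.

3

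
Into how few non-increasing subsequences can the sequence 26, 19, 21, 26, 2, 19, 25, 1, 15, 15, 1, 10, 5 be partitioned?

3

Place each on the leftmost legal pile:
26 → new pile 1 (tops now [26])
19 → pile 1 (tops now [19])
21 → new pile 2 (tops now [19, 21])
26 → new pile 3 (tops now [19, 21, 26])
2 → pile 1 (tops now [2, 21, 26])
19 → pile 2 (tops now [2, 19, 26])
25 → pile 3 (tops now [2, 19, 25])
1 → pile 1 (tops now [1, 19, 25])
15 → pile 2 (tops now [1, 15, 25])
15 → pile 2 (tops now [1, 15, 25])
1 → pile 1 (tops now [1, 15, 25])
10 → pile 2 (tops now [1, 10, 25])
5 → pile 2 (tops now [1, 5, 25])
Three piles.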